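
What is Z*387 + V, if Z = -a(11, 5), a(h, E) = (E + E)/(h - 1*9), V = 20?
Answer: -1915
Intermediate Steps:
a(h, E) = 2*E/(-9 + h) (a(h, E) = (2*E)/(h - 9) = (2*E)/(-9 + h) = 2*E/(-9 + h))
Z = -5 (Z = -2*5/(-9 + 11) = -2*5/2 = -1*5 = -5)
Z*387 + V = -5*387 + 20 = -1935 + 20 = -1915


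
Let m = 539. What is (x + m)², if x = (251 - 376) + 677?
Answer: 1190281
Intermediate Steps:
x = 552 (x = -125 + 677 = 552)
(x + m)² = (552 + 539)² = 1091² = 1190281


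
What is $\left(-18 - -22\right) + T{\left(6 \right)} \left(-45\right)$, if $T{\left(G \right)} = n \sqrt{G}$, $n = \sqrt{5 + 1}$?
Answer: $-266$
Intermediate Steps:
$n = \sqrt{6} \approx 2.4495$
$T{\left(G \right)} = \sqrt{6} \sqrt{G}$
$\left(-18 - -22\right) + T{\left(6 \right)} \left(-45\right) = \left(-18 - -22\right) + \sqrt{6} \sqrt{6} \left(-45\right) = \left(-18 + 22\right) + 6 \left(-45\right) = 4 - 270 = -266$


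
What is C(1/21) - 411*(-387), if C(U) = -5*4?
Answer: 159037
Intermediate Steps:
C(U) = -20
C(1/21) - 411*(-387) = -20 - 411*(-387) = -20 + 159057 = 159037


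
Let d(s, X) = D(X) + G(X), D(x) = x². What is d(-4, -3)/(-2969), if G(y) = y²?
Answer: -18/2969 ≈ -0.0060626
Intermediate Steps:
d(s, X) = 2*X² (d(s, X) = X² + X² = 2*X²)
d(-4, -3)/(-2969) = (2*(-3)²)/(-2969) = -2*9/2969 = -1/2969*18 = -18/2969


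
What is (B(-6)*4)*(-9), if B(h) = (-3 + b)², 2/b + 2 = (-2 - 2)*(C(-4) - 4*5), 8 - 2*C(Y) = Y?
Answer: -25600/81 ≈ -316.05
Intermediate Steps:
C(Y) = 4 - Y/2
b = 1/27 (b = 2/(-2 + (-2 - 2)*((4 - ½*(-4)) - 4*5)) = 2/(-2 - 4*((4 + 2) - 20)) = 2/(-2 - 4*(6 - 20)) = 2/(-2 - 4*(-14)) = 2/(-2 + 56) = 2/54 = 2*(1/54) = 1/27 ≈ 0.037037)
B(h) = 6400/729 (B(h) = (-3 + 1/27)² = (-80/27)² = 6400/729)
(B(-6)*4)*(-9) = ((6400/729)*4)*(-9) = (25600/729)*(-9) = -25600/81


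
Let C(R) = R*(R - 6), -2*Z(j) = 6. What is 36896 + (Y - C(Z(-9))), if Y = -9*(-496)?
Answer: 41333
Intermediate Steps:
Z(j) = -3 (Z(j) = -1/2*6 = -3)
Y = 4464
C(R) = R*(-6 + R)
36896 + (Y - C(Z(-9))) = 36896 + (4464 - (-3)*(-6 - 3)) = 36896 + (4464 - (-3)*(-9)) = 36896 + (4464 - 1*27) = 36896 + (4464 - 27) = 36896 + 4437 = 41333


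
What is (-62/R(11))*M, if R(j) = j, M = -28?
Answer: 1736/11 ≈ 157.82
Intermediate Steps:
(-62/R(11))*M = -62/11*(-28) = 1736/11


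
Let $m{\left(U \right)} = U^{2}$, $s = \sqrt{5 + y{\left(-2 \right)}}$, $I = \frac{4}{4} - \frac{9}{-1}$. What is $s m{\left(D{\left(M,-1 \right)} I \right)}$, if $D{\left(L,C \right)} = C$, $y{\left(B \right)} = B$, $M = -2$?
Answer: $100 \sqrt{3} \approx 173.21$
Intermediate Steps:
$I = 10$ ($I = 4 \cdot \frac{1}{4} - -9 = 1 + 9 = 10$)
$s = \sqrt{3}$ ($s = \sqrt{5 - 2} = \sqrt{3} \approx 1.732$)
$s m{\left(D{\left(M,-1 \right)} I \right)} = \sqrt{3} \left(\left(-1\right) 10\right)^{2} = \sqrt{3} \left(-10\right)^{2} = \sqrt{3} \cdot 100 = 100 \sqrt{3}$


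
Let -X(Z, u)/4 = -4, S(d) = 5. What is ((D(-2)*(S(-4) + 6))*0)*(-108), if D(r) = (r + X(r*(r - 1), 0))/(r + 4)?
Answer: 0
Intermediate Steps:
X(Z, u) = 16 (X(Z, u) = -4*(-4) = 16)
D(r) = (16 + r)/(4 + r) (D(r) = (r + 16)/(r + 4) = (16 + r)/(4 + r))
((D(-2)*(S(-4) + 6))*0)*(-108) = ((((16 - 2)/(4 - 2))*(5 + 6))*0)*(-108) = (((14/2)*11)*0)*(-108) = ((((½)*14)*11)*0)*(-108) = ((7*11)*0)*(-108) = (77*0)*(-108) = 0*(-108) = 0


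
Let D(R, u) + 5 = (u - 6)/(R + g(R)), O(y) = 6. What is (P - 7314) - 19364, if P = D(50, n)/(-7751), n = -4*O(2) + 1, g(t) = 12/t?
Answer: -259717152563/9735256 ≈ -26678.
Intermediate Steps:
n = -23 (n = -4*6 + 1 = -24 + 1 = -23)
D(R, u) = -5 + (-6 + u)/(R + 12/R) (D(R, u) = -5 + (u - 6)/(R + 12/R) = -5 + (-6 + u)/(R + 12/R))
P = 7005/9735256 (P = ((-60 - 1*50*(6 - 1*(-23) + 5*50))/(12 + 50**2))/(-7751) = ((-60 - 1*50*(6 + 23 + 250))/(12 + 2500))*(-1/7751) = ((-60 - 1*50*279)/2512)*(-1/7751) = ((-60 - 13950)/2512)*(-1/7751) = ((1/2512)*(-14010))*(-1/7751) = -7005/1256*(-1/7751) = 7005/9735256 ≈ 0.00071955)
(P - 7314) - 19364 = (7005/9735256 - 7314) - 19364 = -71203655379/9735256 - 19364 = -259717152563/9735256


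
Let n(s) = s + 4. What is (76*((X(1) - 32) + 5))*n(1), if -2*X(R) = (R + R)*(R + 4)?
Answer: -12160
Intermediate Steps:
n(s) = 4 + s
X(R) = -R*(4 + R) (X(R) = -(R + R)*(R + 4)/2 = -2*R*(4 + R)/2 = -R*(4 + R))
(76*((X(1) - 32) + 5))*n(1) = (76*((-1*1*(4 + 1) - 32) + 5))*(4 + 1) = (76*((-1*1*5 - 32) + 5))*5 = (76*((-5 - 32) + 5))*5 = (76*(-37 + 5))*5 = (76*(-32))*5 = -2432*5 = -12160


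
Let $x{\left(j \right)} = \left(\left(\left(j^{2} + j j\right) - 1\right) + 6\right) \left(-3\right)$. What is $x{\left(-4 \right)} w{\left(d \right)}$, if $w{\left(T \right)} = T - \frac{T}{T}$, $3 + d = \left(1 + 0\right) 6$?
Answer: $-222$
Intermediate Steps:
$d = 3$ ($d = -3 + \left(1 + 0\right) 6 = -3 + 1 \cdot 6 = -3 + 6 = 3$)
$x{\left(j \right)} = -15 - 6 j^{2}$ ($x{\left(j \right)} = \left(\left(\left(j^{2} + j^{2}\right) - 1\right) + 6\right) \left(-3\right) = \left(\left(2 j^{2} - 1\right) + 6\right) \left(-3\right) = \left(\left(-1 + 2 j^{2}\right) + 6\right) \left(-3\right) = \left(5 + 2 j^{2}\right) \left(-3\right) = -15 - 6 j^{2}$)
$w{\left(T \right)} = -1 + T$ ($w{\left(T \right)} = T - 1 = -1 + T$)
$x{\left(-4 \right)} w{\left(d \right)} = \left(-15 - 6 \left(-4\right)^{2}\right) \left(-1 + 3\right) = \left(-15 - 96\right) 2 = \left(-111\right) 2 = -222$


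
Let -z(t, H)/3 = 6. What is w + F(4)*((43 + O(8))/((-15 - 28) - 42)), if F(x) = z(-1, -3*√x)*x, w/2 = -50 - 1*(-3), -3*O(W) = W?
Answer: -5086/85 ≈ -59.835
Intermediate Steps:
O(W) = -W/3
w = -94 (w = 2*(-50 - 1*(-3)) = 2*(-50 + 3) = 2*(-47) = -94)
z(t, H) = -18 (z(t, H) = -3*6 = -18)
F(x) = -18*x
w + F(4)*((43 + O(8))/((-15 - 28) - 42)) = -94 + (-18*4)*((43 - ⅓*8)/((-15 - 28) - 42)) = -94 - 72*(43 - 8/3)/(-43 - 42) = -94 - 2904/(-85) = -94 - 2904*(-1)/85 = -94 - 72*(-121/255) = -94 + 2904/85 = -5086/85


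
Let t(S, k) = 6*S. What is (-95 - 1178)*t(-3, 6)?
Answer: 22914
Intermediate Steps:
(-95 - 1178)*t(-3, 6) = (-95 - 1178)*(6*(-3)) = -1273*(-18) = 22914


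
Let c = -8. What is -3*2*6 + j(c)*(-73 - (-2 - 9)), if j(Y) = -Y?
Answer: -532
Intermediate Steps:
-3*2*6 + j(c)*(-73 - (-2 - 9)) = -3*2*6 + (-1*(-8))*(-73 - (-2 - 9)) = -6*6 + 8*(-73 - 1*(-11)) = -36 + 8*(-73 + 11) = -36 + 8*(-62) = -36 - 496 = -532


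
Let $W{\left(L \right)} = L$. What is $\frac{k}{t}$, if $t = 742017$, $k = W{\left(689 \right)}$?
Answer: $\frac{689}{742017} \approx 0.00092855$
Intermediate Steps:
$k = 689$
$\frac{k}{t} = \frac{689}{742017}$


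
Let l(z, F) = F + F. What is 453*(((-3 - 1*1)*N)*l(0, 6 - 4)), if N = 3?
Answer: -21744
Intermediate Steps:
l(z, F) = 2*F
453*(((-3 - 1*1)*N)*l(0, 6 - 4)) = 453*(((-3 - 1*1)*3)*(2*(6 - 4))) = 453*(((-3 - 1)*3)*(2*2)) = 453*(-4*3*4) = 453*(-12*4) = 453*(-48) = -21744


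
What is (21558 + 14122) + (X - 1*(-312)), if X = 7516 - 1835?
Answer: 41673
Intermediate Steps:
X = 5681
(21558 + 14122) + (X - 1*(-312)) = (21558 + 14122) + (5681 - 1*(-312)) = 35680 + (5681 + 312) = 35680 + 5993 = 41673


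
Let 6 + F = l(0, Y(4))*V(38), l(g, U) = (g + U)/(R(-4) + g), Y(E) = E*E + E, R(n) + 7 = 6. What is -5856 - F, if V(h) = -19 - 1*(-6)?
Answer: -6110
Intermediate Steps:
V(h) = -13 (V(h) = -19 + 6 = -13)
R(n) = -1 (R(n) = -7 + 6 = -1)
Y(E) = E + E² (Y(E) = E² + E = E + E²)
l(g, U) = (U + g)/(-1 + g) (l(g, U) = (g + U)/(-1 + g) = (U + g)/(-1 + g))
F = 254 (F = -6 + ((4*(1 + 4) + 0)/(-1 + 0))*(-13) = -6 + ((4*5 + 0)/(-1))*(-13) = -6 - (20 + 0)*(-13) = -6 - 1*20*(-13) = -6 - 20*(-13) = -6 + 260 = 254)
-5856 - F = -5856 - 1*254 = -5856 - 254 = -6110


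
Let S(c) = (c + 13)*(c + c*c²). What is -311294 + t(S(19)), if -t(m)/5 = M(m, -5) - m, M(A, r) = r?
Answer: 789211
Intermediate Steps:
S(c) = (13 + c)*(c + c³)
t(m) = 25 + 5*m (t(m) = -5*(-5 - m) = 25 + 5*m)
-311294 + t(S(19)) = -311294 + (25 + 5*(19*(13 + 19 + 19³ + 13*19²))) = -311294 + (25 + 5*(19*(13 + 19 + 6859 + 13*361))) = -311294 + (25 + 5*(19*(13 + 19 + 6859 + 4693))) = -311294 + (25 + 5*(19*11584)) = -311294 + (25 + 5*220096) = -311294 + (25 + 1100480) = -311294 + 1100505 = 789211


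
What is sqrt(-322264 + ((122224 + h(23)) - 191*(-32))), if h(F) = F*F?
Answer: I*sqrt(193399) ≈ 439.77*I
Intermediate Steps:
h(F) = F**2
sqrt(-322264 + ((122224 + h(23)) - 191*(-32))) = sqrt(-322264 + ((122224 + 23**2) - 191*(-32))) = sqrt(-322264 + ((122224 + 529) + 6112)) = sqrt(-322264 + (122753 + 6112)) = sqrt(-322264 + 128865) = sqrt(-193399) = I*sqrt(193399)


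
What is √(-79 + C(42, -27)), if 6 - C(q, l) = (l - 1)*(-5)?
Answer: I*√213 ≈ 14.595*I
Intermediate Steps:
C(q, l) = 1 + 5*l (C(q, l) = 6 - (l - 1)*(-5) = 6 - (-1 + l)*(-5) = 6 - (5 - 5*l) = 6 + (-5 + 5*l) = 1 + 5*l)
√(-79 + C(42, -27)) = √(-79 + (1 + 5*(-27))) = √(-79 + (1 - 135)) = √(-79 - 134) = √(-213) = I*√213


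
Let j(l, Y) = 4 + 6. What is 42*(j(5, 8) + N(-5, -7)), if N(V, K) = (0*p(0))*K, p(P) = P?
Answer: 420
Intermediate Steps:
j(l, Y) = 10
N(V, K) = 0 (N(V, K) = (0*0)*K = 0*K = 0)
42*(j(5, 8) + N(-5, -7)) = 42*(10 + 0) = 42*10 = 420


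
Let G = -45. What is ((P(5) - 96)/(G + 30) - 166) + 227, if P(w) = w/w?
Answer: 202/3 ≈ 67.333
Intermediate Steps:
P(w) = 1
((P(5) - 96)/(G + 30) - 166) + 227 = ((1 - 96)/(-45 + 30) - 166) + 227 = (-95/(-15) - 166) + 227 = (-95*(-1/15) - 166) + 227 = (19/3 - 166) + 227 = -479/3 + 227 = 202/3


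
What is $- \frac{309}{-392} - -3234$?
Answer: $\frac{1268037}{392} \approx 3234.8$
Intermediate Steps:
$- \frac{309}{-392} - -3234 = \left(-309\right) \left(- \frac{1}{392}\right) + 3234 = \frac{309}{392} + 3234 = \frac{1268037}{392}$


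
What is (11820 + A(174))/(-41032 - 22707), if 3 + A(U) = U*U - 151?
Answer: -41942/63739 ≈ -0.65803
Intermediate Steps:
A(U) = -154 + U² (A(U) = -3 + (U*U - 151) = -3 + (U² - 151) = -3 + (-151 + U²) = -154 + U²)
(11820 + A(174))/(-41032 - 22707) = (11820 + (-154 + 174²))/(-41032 - 22707) = (11820 + (-154 + 30276))/(-63739) = (11820 + 30122)*(-1/63739) = 41942*(-1/63739) = -41942/63739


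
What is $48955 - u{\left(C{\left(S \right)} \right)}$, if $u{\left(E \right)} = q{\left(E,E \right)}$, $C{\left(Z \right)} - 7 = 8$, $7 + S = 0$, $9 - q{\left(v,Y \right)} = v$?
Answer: $48961$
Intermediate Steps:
$q{\left(v,Y \right)} = 9 - v$
$S = -7$ ($S = -7 + 0 = -7$)
$C{\left(Z \right)} = 15$ ($C{\left(Z \right)} = 7 + 8 = 15$)
$u{\left(E \right)} = 9 - E$
$48955 - u{\left(C{\left(S \right)} \right)} = 48955 - \left(9 - 15\right) = 48955 - -6 = 48955 + 6 = 48961$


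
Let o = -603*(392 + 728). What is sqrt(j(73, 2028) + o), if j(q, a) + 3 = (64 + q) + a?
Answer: I*sqrt(673198) ≈ 820.49*I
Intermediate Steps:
j(q, a) = 61 + a + q (j(q, a) = -3 + ((64 + q) + a) = -3 + (64 + a + q) = 61 + a + q)
o = -675360 (o = -603*1120 = -675360)
sqrt(j(73, 2028) + o) = sqrt((61 + 2028 + 73) - 675360) = sqrt(2162 - 675360) = sqrt(-673198) = I*sqrt(673198)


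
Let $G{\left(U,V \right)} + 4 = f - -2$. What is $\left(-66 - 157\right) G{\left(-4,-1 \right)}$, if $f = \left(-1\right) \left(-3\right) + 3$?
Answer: $-892$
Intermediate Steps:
$f = 6$ ($f = 3 + 3 = 6$)
$G{\left(U,V \right)} = 4$ ($G{\left(U,V \right)} = -4 + \left(6 - -2\right) = -4 + \left(6 + 2\right) = -4 + 8 = 4$)
$\left(-66 - 157\right) G{\left(-4,-1 \right)} = \left(-66 - 157\right) 4 = \left(-223\right) 4 = -892$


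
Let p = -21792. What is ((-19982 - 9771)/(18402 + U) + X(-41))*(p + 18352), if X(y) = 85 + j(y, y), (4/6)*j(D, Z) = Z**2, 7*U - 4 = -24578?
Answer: -11674211427/1303 ≈ -8.9595e+6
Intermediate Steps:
U = -24574/7 (U = 4/7 + (1/7)*(-24578) = 4/7 - 24578/7 = -24574/7 ≈ -3510.6)
j(D, Z) = 3*Z**2/2
X(y) = 85 + 3*y**2/2
((-19982 - 9771)/(18402 + U) + X(-41))*(p + 18352) = ((-19982 - 9771)/(18402 - 24574/7) + (85 + (3/2)*(-41)**2))*(-21792 + 18352) = (-29753/104240/7 + (85 + (3/2)*1681))*(-3440) = (-29753*7/104240 + (85 + 5043/2))*(-3440) = (-208271/104240 + 5213/2)*(-3440) = (271493289/104240)*(-3440) = -11674211427/1303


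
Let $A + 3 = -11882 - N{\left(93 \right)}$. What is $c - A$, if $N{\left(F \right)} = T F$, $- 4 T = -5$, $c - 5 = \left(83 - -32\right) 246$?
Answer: $\frac{161185}{4} \approx 40296.0$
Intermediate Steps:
$c = 28295$ ($c = 5 + \left(83 - -32\right) 246 = 5 + \left(83 + 32\right) 246 = 5 + 115 \cdot 246 = 5 + 28290 = 28295$)
$T = \frac{5}{4}$ ($T = \left(- \frac{1}{4}\right) \left(-5\right) = \frac{5}{4} \approx 1.25$)
$N{\left(F \right)} = \frac{5 F}{4}$
$A = - \frac{48005}{4}$ ($A = -3 - \left(11882 + \frac{5}{4} \cdot 93\right) = -3 - \frac{47993}{4} = - \frac{48005}{4} \approx -12001.0$)
$c - A = 28295 - - \frac{48005}{4} = 28295 + \frac{48005}{4} = \frac{161185}{4}$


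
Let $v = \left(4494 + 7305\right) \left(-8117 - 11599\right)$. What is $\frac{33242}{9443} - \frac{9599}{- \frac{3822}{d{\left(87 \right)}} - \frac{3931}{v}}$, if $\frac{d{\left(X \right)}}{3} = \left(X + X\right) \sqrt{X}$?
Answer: $\frac{29056850709954282771698018}{7679856606318106328723129} + \frac{1066225177728217987120368 \sqrt{87}}{813285672595372903603} \approx 12232.0$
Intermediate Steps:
$v = -232629084$ ($v = 11799 \left(-19716\right) = -232629084$)
$d{\left(X \right)} = 6 X^{\frac{3}{2}}$ ($d{\left(X \right)} = 3 \left(X + X\right) \sqrt{X} = 3 \cdot 2 X \sqrt{X} = 3 \cdot 2 X^{\frac{3}{2}} = 6 X^{\frac{3}{2}}$)
$\frac{33242}{9443} - \frac{9599}{- \frac{3822}{d{\left(87 \right)}} - \frac{3931}{v}} = \frac{33242}{9443} - \frac{9599}{- \frac{3822}{6 \cdot 87^{\frac{3}{2}}} - \frac{3931}{-232629084}} = 33242 \cdot \frac{1}{9443} - \frac{9599}{- \frac{3822}{6 \cdot 87 \sqrt{87}} - - \frac{3931}{232629084}} = \frac{33242}{9443} - \frac{9599}{- \frac{3822}{522 \sqrt{87}} + \frac{3931}{232629084}} = \frac{33242}{9443} - \frac{9599}{- 3822 \frac{\sqrt{87}}{45414} + \frac{3931}{232629084}} = \frac{33242}{9443} - \frac{9599}{- \frac{637 \sqrt{87}}{7569} + \frac{3931}{232629084}} = \frac{33242}{9443} - \frac{9599}{\frac{3931}{232629084} - \frac{637 \sqrt{87}}{7569}}$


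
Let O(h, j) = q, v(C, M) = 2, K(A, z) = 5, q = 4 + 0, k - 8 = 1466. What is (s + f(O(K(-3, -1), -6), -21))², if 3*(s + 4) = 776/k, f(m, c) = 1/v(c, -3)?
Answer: 216119401/19554084 ≈ 11.052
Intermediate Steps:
k = 1474 (k = 8 + 1466 = 1474)
q = 4
O(h, j) = 4
f(m, c) = ½ (f(m, c) = 1/2 = ½)
s = -8456/2211 (s = -4 + (776/1474)/3 = -4 + (776*(1/1474))/3 = -4 + (⅓)*(388/737) = -4 + 388/2211 = -8456/2211 ≈ -3.8245)
(s + f(O(K(-3, -1), -6), -21))² = (-8456/2211 + ½)² = (-14701/4422)² = 216119401/19554084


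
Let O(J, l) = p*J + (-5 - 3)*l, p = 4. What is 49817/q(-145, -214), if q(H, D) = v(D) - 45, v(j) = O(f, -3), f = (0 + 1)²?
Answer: -49817/17 ≈ -2930.4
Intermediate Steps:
f = 1 (f = 1² = 1)
O(J, l) = -8*l + 4*J (O(J, l) = 4*J + (-5 - 3)*l = 4*J - 8*l = -8*l + 4*J)
v(j) = 28 (v(j) = -8*(-3) + 4*1 = 24 + 4 = 28)
q(H, D) = -17 (q(H, D) = 28 - 45 = -17)
49817/q(-145, -214) = 49817/(-17) = 49817*(-1/17) = -49817/17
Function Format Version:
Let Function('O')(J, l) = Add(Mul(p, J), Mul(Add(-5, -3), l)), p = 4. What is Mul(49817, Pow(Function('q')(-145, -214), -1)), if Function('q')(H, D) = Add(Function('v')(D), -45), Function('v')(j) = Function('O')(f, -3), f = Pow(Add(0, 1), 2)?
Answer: Rational(-49817, 17) ≈ -2930.4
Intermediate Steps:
f = 1 (f = Pow(1, 2) = 1)
Function('O')(J, l) = Add(Mul(-8, l), Mul(4, J)) (Function('O')(J, l) = Add(Mul(4, J), Mul(Add(-5, -3), l)) = Add(Mul(4, J), Mul(-8, l)) = Add(Mul(-8, l), Mul(4, J)))
Function('v')(j) = 28 (Function('v')(j) = Add(Mul(-8, -3), Mul(4, 1)) = Add(24, 4) = 28)
Function('q')(H, D) = -17 (Function('q')(H, D) = Add(28, -45) = -17)
Mul(49817, Pow(Function('q')(-145, -214), -1)) = Mul(49817, Pow(-17, -1)) = Mul(49817, Rational(-1, 17)) = Rational(-49817, 17)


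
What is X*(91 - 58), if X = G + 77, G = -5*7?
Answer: 1386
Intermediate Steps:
G = -35
X = 42 (X = -35 + 77 = 42)
X*(91 - 58) = 42*(91 - 58) = 42*33 = 1386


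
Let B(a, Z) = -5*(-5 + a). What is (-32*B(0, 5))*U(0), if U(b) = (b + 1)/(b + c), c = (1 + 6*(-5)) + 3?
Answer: 400/13 ≈ 30.769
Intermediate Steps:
c = -26 (c = (1 - 30) + 3 = -29 + 3 = -26)
B(a, Z) = 25 - 5*a
U(b) = (1 + b)/(-26 + b) (U(b) = (b + 1)/(b - 26) = (1 + b)/(-26 + b))
(-32*B(0, 5))*U(0) = (-32*(25 - 5*0))*((1 + 0)/(-26 + 0)) = (-32*(25 + 0))*(1/(-26)) = (-32*25)*(-1/26*1) = -800*(-1/26) = 400/13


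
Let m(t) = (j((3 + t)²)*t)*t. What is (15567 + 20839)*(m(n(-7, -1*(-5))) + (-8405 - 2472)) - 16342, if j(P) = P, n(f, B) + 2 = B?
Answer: -384208860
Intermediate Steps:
n(f, B) = -2 + B
m(t) = t²*(3 + t)² (m(t) = ((3 + t)²*t)*t = (t*(3 + t)²)*t = t²*(3 + t)²)
(15567 + 20839)*(m(n(-7, -1*(-5))) + (-8405 - 2472)) - 16342 = (15567 + 20839)*((-2 - 1*(-5))²*(3 + (-2 - 1*(-5)))² + (-8405 - 2472)) - 16342 = 36406*((-2 + 5)²*(3 + (-2 + 5))² - 10877) - 16342 = 36406*(3²*(3 + 3)² - 10877) - 16342 = 36406*(9*6² - 10877) - 16342 = 36406*(9*36 - 10877) - 16342 = 36406*(324 - 10877) - 16342 = 36406*(-10553) - 16342 = -384192518 - 16342 = -384208860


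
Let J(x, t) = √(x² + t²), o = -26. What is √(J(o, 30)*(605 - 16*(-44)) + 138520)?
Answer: √(138520 + 2618*√394) ≈ 436.45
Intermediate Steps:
J(x, t) = √(t² + x²)
√(J(o, 30)*(605 - 16*(-44)) + 138520) = √(√(30² + (-26)²)*(605 - 16*(-44)) + 138520) = √(√(900 + 676)*(605 + 704) + 138520) = √(√1576*1309 + 138520) = √((2*√394)*1309 + 138520) = √(2618*√394 + 138520) = √(138520 + 2618*√394)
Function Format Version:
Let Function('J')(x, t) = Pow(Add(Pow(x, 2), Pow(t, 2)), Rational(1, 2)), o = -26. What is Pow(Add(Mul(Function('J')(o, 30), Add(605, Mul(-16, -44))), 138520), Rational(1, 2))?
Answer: Pow(Add(138520, Mul(2618, Pow(394, Rational(1, 2)))), Rational(1, 2)) ≈ 436.45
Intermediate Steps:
Function('J')(x, t) = Pow(Add(Pow(t, 2), Pow(x, 2)), Rational(1, 2))
Pow(Add(Mul(Function('J')(o, 30), Add(605, Mul(-16, -44))), 138520), Rational(1, 2)) = Pow(Add(Mul(Pow(Add(Pow(30, 2), Pow(-26, 2)), Rational(1, 2)), Add(605, Mul(-16, -44))), 138520), Rational(1, 2)) = Pow(Add(Mul(Pow(Add(900, 676), Rational(1, 2)), Add(605, 704)), 138520), Rational(1, 2)) = Pow(Add(Mul(Pow(1576, Rational(1, 2)), 1309), 138520), Rational(1, 2)) = Pow(Add(Mul(Mul(2, Pow(394, Rational(1, 2))), 1309), 138520), Rational(1, 2)) = Pow(Add(Mul(2618, Pow(394, Rational(1, 2))), 138520), Rational(1, 2)) = Pow(Add(138520, Mul(2618, Pow(394, Rational(1, 2)))), Rational(1, 2))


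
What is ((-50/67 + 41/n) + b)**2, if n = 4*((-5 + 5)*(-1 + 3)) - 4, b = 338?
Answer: 7680243769/71824 ≈ 1.0693e+5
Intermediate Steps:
n = -4 (n = 4*(0*2) - 4 = 4*0 - 4 = 0 - 4 = -4)
((-50/67 + 41/n) + b)**2 = ((-50/67 + 41/(-4)) + 338)**2 = ((-50*1/67 + 41*(-1/4)) + 338)**2 = ((-50/67 - 41/4) + 338)**2 = (-2947/268 + 338)**2 = (87637/268)**2 = 7680243769/71824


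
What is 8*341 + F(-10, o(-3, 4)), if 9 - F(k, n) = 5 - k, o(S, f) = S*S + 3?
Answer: 2722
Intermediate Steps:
o(S, f) = 3 + S² (o(S, f) = S² + 3 = 3 + S²)
F(k, n) = 4 + k (F(k, n) = 9 - (5 - k) = 9 + (-5 + k) = 4 + k)
8*341 + F(-10, o(-3, 4)) = 8*341 + (4 - 10) = 2728 - 6 = 2722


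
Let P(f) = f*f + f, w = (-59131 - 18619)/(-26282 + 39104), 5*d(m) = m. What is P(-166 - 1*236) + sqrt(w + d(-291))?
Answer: 161202 + 2*I*sqrt(16508132670)/32055 ≈ 1.612e+5 + 8.0165*I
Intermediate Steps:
d(m) = m/5
w = -38875/6411 (w = -77750/12822 = -77750*1/12822 = -38875/6411 ≈ -6.0638)
P(f) = f + f**2 (P(f) = f**2 + f = f + f**2)
P(-166 - 1*236) + sqrt(w + d(-291)) = (-166 - 1*236)*(1 + (-166 - 1*236)) + sqrt(-38875/6411 + (1/5)*(-291)) = (-166 - 236)*(1 + (-166 - 236)) + sqrt(-38875/6411 - 291/5) = -402*(1 - 402) + sqrt(-2059976/32055) = -402*(-401) + 2*I*sqrt(16508132670)/32055 = 161202 + 2*I*sqrt(16508132670)/32055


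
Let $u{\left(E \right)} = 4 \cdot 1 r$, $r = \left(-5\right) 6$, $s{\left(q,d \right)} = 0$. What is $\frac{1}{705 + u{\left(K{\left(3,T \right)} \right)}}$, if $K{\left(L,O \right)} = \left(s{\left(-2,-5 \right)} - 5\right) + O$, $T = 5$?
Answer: $\frac{1}{585} \approx 0.0017094$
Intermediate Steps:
$r = -30$
$K{\left(L,O \right)} = -5 + O$ ($K{\left(L,O \right)} = \left(0 - 5\right) + O = -5 + O$)
$u{\left(E \right)} = -120$ ($u{\left(E \right)} = 4 \cdot 1 \left(-30\right) = 4 \left(-30\right) = -120$)
$\frac{1}{705 + u{\left(K{\left(3,T \right)} \right)}} = \frac{1}{705 - 120} = \frac{1}{585}$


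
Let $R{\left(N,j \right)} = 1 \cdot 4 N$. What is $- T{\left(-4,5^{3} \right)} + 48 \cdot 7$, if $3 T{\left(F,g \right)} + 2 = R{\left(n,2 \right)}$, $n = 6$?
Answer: $\frac{986}{3} \approx 328.67$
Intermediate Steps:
$R{\left(N,j \right)} = 4 N$
$T{\left(F,g \right)} = \frac{22}{3}$ ($T{\left(F,g \right)} = - \frac{2}{3} + \frac{4 \cdot 6}{3} = - \frac{2}{3} + \frac{1}{3} \cdot 24 = - \frac{2}{3} + 8 = \frac{22}{3}$)
$- T{\left(-4,5^{3} \right)} + 48 \cdot 7 = \left(-1\right) \frac{22}{3} + 48 \cdot 7 = - \frac{22}{3} + 336 = \frac{986}{3}$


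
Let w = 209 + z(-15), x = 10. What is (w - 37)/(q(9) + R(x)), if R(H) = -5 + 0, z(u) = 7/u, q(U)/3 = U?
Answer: 2573/330 ≈ 7.7970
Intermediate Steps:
q(U) = 3*U
w = 3128/15 (w = 209 + 7/(-15) = 209 + 7*(-1/15) = 209 - 7/15 = 3128/15 ≈ 208.53)
R(H) = -5
(w - 37)/(q(9) + R(x)) = (3128/15 - 37)/(3*9 - 5) = 2573/(15*(27 - 5)) = (2573/15)/22 = (2573/15)*(1/22) = 2573/330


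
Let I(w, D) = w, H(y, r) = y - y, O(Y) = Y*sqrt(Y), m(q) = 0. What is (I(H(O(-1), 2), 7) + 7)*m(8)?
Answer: 0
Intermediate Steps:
O(Y) = Y**(3/2)
H(y, r) = 0
(I(H(O(-1), 2), 7) + 7)*m(8) = (0 + 7)*0 = 7*0 = 0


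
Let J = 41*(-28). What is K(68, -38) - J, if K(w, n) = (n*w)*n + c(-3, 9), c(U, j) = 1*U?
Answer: 99337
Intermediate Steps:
c(U, j) = U
K(w, n) = -3 + w*n**2 (K(w, n) = (n*w)*n - 3 = w*n**2 - 3 = -3 + w*n**2)
J = -1148
K(68, -38) - J = (-3 + 68*(-38)**2) - 1*(-1148) = (-3 + 68*1444) + 1148 = (-3 + 98192) + 1148 = 98189 + 1148 = 99337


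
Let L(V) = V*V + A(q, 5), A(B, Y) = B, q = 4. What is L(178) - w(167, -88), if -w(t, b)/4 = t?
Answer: 32356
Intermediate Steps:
w(t, b) = -4*t
L(V) = 4 + V² (L(V) = V*V + 4 = V² + 4 = 4 + V²)
L(178) - w(167, -88) = (4 + 178²) - (-4)*167 = (4 + 31684) - 1*(-668) = 31688 + 668 = 32356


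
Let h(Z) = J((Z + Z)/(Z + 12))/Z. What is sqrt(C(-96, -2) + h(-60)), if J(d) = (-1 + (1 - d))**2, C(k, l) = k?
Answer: I*sqrt(13839)/12 ≈ 9.8033*I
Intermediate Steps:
J(d) = d**2 (J(d) = (-d)**2 = d**2)
h(Z) = 4*Z/(12 + Z)**2 (h(Z) = ((Z + Z)/(Z + 12))**2/Z = ((2*Z)/(12 + Z))**2/Z = (2*Z/(12 + Z))**2/Z = (4*Z**2/(12 + Z)**2)/Z = 4*Z/(12 + Z)**2)
sqrt(C(-96, -2) + h(-60)) = sqrt(-96 + 4*(-60)/(12 - 60)**2) = sqrt(-96 + 4*(-60)/(-48)**2) = sqrt(-96 + 4*(-60)*(1/2304)) = sqrt(-96 - 5/48) = sqrt(-4613/48) = I*sqrt(13839)/12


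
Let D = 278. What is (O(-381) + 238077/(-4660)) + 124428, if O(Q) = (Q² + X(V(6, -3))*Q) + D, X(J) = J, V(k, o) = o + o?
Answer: 1267994903/4660 ≈ 2.7210e+5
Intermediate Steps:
V(k, o) = 2*o
O(Q) = 278 + Q² - 6*Q (O(Q) = (Q² + (2*(-3))*Q) + 278 = (Q² - 6*Q) + 278 = 278 + Q² - 6*Q)
(O(-381) + 238077/(-4660)) + 124428 = ((278 + (-381)² - 6*(-381)) + 238077/(-4660)) + 124428 = ((278 + 145161 + 2286) + 238077*(-1/4660)) + 124428 = (147725 - 238077/4660) + 124428 = 688160423/4660 + 124428 = 1267994903/4660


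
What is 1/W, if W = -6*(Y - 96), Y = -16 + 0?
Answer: 1/672 ≈ 0.0014881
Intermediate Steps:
Y = -16
W = 672 (W = -6*(-16 - 96) = -6*(-112) = 672)
1/W = 1/672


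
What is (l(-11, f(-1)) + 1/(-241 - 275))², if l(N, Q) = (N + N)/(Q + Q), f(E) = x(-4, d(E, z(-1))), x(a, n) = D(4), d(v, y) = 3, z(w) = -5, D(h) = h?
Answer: 126025/16641 ≈ 7.5732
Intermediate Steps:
x(a, n) = 4
f(E) = 4
l(N, Q) = N/Q (l(N, Q) = (2*N)/((2*Q)) = (2*N)*(1/(2*Q)) = N/Q)
(l(-11, f(-1)) + 1/(-241 - 275))² = (-11/4 + 1/(-241 - 275))² = (-11*¼ + 1/(-516))² = (-11/4 - 1/516)² = (-355/129)² = 126025/16641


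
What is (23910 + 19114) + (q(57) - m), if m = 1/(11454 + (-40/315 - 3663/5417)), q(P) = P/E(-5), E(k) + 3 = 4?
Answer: 168388288763978/3908643929 ≈ 43081.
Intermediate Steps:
E(k) = 1 (E(k) = -3 + 4 = 1)
q(P) = P (q(P) = P/1 = P*1 = P)
m = 341271/3908643929 (m = 1/(11454 + (-40*1/315 - 3663*1/5417)) = 1/(11454 + (-8/63 - 3663/5417)) = 1/(11454 - 274105/341271) = 1/(3908643929/341271) = 341271/3908643929 ≈ 8.7312e-5)
(23910 + 19114) + (q(57) - m) = (23910 + 19114) + (57 - 1*341271/3908643929) = 43024 + (57 - 341271/3908643929) = 43024 + 222792362682/3908643929 = 168388288763978/3908643929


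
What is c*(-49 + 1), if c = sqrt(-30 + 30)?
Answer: 0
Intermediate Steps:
c = 0 (c = sqrt(0) = 0)
c*(-49 + 1) = 0*(-49 + 1) = 0*(-48) = 0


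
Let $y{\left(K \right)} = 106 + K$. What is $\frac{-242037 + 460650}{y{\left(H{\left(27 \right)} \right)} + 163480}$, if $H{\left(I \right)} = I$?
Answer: $\frac{218613}{163613} \approx 1.3362$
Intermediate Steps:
$\frac{-242037 + 460650}{y{\left(H{\left(27 \right)} \right)} + 163480} = \frac{-242037 + 460650}{\left(106 + 27\right) + 163480} = \frac{218613}{133 + 163480} = \frac{218613}{163613}$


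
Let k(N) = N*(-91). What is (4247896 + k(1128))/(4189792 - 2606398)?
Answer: 2072624/791697 ≈ 2.6180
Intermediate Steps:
k(N) = -91*N
(4247896 + k(1128))/(4189792 - 2606398) = (4247896 - 91*1128)/(4189792 - 2606398) = (4247896 - 102648)/1583394 = 4145248*(1/1583394) = 2072624/791697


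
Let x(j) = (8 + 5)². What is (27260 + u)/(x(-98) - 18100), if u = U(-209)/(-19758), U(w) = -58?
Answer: -269301569/177140349 ≈ -1.5203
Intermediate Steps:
u = 29/9879 (u = -58/(-19758) = -58*(-1/19758) = 29/9879 ≈ 0.0029355)
x(j) = 169 (x(j) = 13² = 169)
(27260 + u)/(x(-98) - 18100) = (27260 + 29/9879)/(169 - 18100) = (269301569/9879)/(-17931) = (269301569/9879)*(-1/17931) = -269301569/177140349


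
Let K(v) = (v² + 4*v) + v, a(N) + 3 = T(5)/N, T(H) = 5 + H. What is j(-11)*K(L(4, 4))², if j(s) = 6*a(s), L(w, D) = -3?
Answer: -9288/11 ≈ -844.36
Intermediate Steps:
a(N) = -3 + 10/N (a(N) = -3 + (5 + 5)/N = -3 + 10/N)
K(v) = v² + 5*v
j(s) = -18 + 60/s (j(s) = 6*(-3 + 10/s) = -18 + 60/s)
j(-11)*K(L(4, 4))² = (-18 + 60/(-11))*(-3*(5 - 3))² = (-18 + 60*(-1/11))*(-3*2)² = (-18 - 60/11)*(-6)² = -258/11*36 = -9288/11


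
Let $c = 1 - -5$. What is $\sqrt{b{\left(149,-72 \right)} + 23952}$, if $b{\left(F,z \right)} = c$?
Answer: $33 \sqrt{22} \approx 154.78$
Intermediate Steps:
$c = 6$ ($c = 1 + 5 = 6$)
$b{\left(F,z \right)} = 6$
$\sqrt{b{\left(149,-72 \right)} + 23952} = \sqrt{6 + 23952} = \sqrt{23958} = 33 \sqrt{22}$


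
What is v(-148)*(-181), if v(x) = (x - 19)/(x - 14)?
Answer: -30227/162 ≈ -186.59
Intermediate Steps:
v(x) = (-19 + x)/(-14 + x)
v(-148)*(-181) = ((-19 - 148)/(-14 - 148))*(-181) = (-167/(-162))*(-181) = -1/162*(-167)*(-181) = (167/162)*(-181) = -30227/162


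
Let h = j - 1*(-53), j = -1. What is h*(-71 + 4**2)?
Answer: -2860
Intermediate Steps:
h = 52 (h = -1 - 1*(-53) = -1 + 53 = 52)
h*(-71 + 4**2) = 52*(-71 + 4**2) = 52*(-71 + 16) = 52*(-55) = -2860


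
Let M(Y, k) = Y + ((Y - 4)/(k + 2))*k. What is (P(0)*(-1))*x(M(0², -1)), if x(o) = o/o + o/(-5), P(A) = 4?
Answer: -⅘ ≈ -0.80000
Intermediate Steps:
M(Y, k) = Y + k*(-4 + Y)/(2 + k) (M(Y, k) = Y + ((-4 + Y)/(2 + k))*k = Y + k*(-4 + Y)/(2 + k))
x(o) = 1 - o/5 (x(o) = 1 + o*(-⅕) = 1 - o/5)
(P(0)*(-1))*x(M(0², -1)) = (4*(-1))*(1 - 2*(0² - 2*(-1) + 0²*(-1))/(5*(2 - 1))) = -4*(1 - 2*(0 + 2 + 0*(-1))/(5*1)) = -4*(1 - 2*(0 + 2 + 0)/5) = -4*(1 - 2*2/5) = -4*(1 - ⅕*4) = -4*(1 - ⅘) = -4*⅕ = -⅘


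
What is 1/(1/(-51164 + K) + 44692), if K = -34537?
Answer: 85701/3830149091 ≈ 2.2375e-5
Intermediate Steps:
1/(1/(-51164 + K) + 44692) = 1/(1/(-51164 - 34537) + 44692) = 1/(1/(-85701) + 44692) = 1/(-1/85701 + 44692) = 1/(3830149091/85701) = 85701/3830149091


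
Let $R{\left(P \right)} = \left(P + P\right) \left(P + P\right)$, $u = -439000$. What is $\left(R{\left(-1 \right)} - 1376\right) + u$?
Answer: $-440372$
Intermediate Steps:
$R{\left(P \right)} = 4 P^{2}$ ($R{\left(P \right)} = 2 P 2 P = 4 P^{2}$)
$\left(R{\left(-1 \right)} - 1376\right) + u = \left(4 \left(-1\right)^{2} - 1376\right) - 439000 = \left(4 \cdot 1 - 1376\right) - 439000 = \left(4 - 1376\right) - 439000 = -1372 - 439000 = -440372$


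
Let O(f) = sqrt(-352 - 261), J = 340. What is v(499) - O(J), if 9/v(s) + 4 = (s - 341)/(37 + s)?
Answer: -804/331 - I*sqrt(613) ≈ -2.429 - 24.759*I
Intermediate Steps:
O(f) = I*sqrt(613) (O(f) = sqrt(-613) = I*sqrt(613))
v(s) = 9/(-4 + (-341 + s)/(37 + s)) (v(s) = 9/(-4 + (s - 341)/(37 + s)) = 9/(-4 + (-341 + s)/(37 + s)))
v(499) - O(J) = 3*(-37 - 1*499)/(163 + 499) - I*sqrt(613) = 3*(-37 - 499)/662 - I*sqrt(613) = 3*(1/662)*(-536) - I*sqrt(613) = -804/331 - I*sqrt(613)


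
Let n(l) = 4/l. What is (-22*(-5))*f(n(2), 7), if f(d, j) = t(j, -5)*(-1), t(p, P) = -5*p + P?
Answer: 4400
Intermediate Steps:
t(p, P) = P - 5*p
f(d, j) = 5 + 5*j (f(d, j) = (-5 - 5*j)*(-1) = 5 + 5*j)
(-22*(-5))*f(n(2), 7) = (-22*(-5))*(5 + 5*7) = 110*(5 + 35) = 110*40 = 4400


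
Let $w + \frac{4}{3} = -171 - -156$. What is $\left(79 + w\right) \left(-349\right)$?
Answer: $- \frac{65612}{3} \approx -21871.0$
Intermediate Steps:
$w = - \frac{49}{3}$ ($w = - \frac{4}{3} - 15 = - \frac{49}{3} \approx -16.333$)
$\left(79 + w\right) \left(-349\right) = \left(79 - \frac{49}{3}\right) \left(-349\right) = \frac{188}{3} \left(-349\right) = - \frac{65612}{3}$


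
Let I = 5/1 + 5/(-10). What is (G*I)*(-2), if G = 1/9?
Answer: -1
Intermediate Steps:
G = ⅑ ≈ 0.11111
I = 9/2 (I = 5*1 + 5*(-⅒) = 5 - ½ = 9/2 ≈ 4.5000)
(G*I)*(-2) = ((⅑)*(9/2))*(-2) = (½)*(-2) = -1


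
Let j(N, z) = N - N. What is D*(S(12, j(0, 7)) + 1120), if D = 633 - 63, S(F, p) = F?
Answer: 645240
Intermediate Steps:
j(N, z) = 0
D = 570
D*(S(12, j(0, 7)) + 1120) = 570*(12 + 1120) = 570*1132 = 645240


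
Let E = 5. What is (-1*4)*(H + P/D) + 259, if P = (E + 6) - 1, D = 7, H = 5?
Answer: 1633/7 ≈ 233.29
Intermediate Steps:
P = 10 (P = (5 + 6) - 1 = 11 - 1 = 10)
(-1*4)*(H + P/D) + 259 = (-1*4)*(5 + 10/7) + 259 = -4*(5 + 10*(1/7)) + 259 = -4*(5 + 10/7) + 259 = -4*45/7 + 259 = -180/7 + 259 = 1633/7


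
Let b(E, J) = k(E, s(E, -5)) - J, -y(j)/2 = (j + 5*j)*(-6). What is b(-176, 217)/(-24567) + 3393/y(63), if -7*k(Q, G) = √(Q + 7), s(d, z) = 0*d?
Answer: 3123709/4127256 + 13*I/171969 ≈ 0.75685 + 7.5595e-5*I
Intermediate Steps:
s(d, z) = 0
k(Q, G) = -√(7 + Q)/7 (k(Q, G) = -√(Q + 7)/7 = -√(7 + Q)/7)
y(j) = 72*j (y(j) = -2*(j + 5*j)*(-6) = -2*6*j*(-6) = -(-72)*j = 72*j)
b(E, J) = -J - √(7 + E)/7 (b(E, J) = -√(7 + E)/7 - J = -J - √(7 + E)/7)
b(-176, 217)/(-24567) + 3393/y(63) = (-1*217 - √(7 - 176)/7)/(-24567) + 3393/((72*63)) = (-217 - 13*I/7)*(-1/24567) + 3393/4536 = (-217 - 13*I/7)*(-1/24567) + 3393*(1/4536) = (-217 - 13*I/7)*(-1/24567) + 377/504 = (217/24567 + 13*I/171969) + 377/504 = 3123709/4127256 + 13*I/171969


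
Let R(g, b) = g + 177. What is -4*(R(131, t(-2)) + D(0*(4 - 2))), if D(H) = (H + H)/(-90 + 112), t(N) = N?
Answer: -1232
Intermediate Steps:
R(g, b) = 177 + g
D(H) = H/11 (D(H) = (2*H)/22 = (2*H)*(1/22) = H/11)
-4*(R(131, t(-2)) + D(0*(4 - 2))) = -4*((177 + 131) + (0*(4 - 2))/11) = -4*(308 + (0*2)/11) = -4*(308 + (1/11)*0) = -4*(308 + 0) = -4*308 = -1232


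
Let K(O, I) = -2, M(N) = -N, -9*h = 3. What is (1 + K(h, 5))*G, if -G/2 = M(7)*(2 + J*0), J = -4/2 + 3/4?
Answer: -28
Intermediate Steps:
h = -⅓ (h = -⅑*3 = -⅓ ≈ -0.33333)
J = -5/4 (J = -4*½ + 3*(¼) = -2 + ¾ = -5/4 ≈ -1.2500)
G = 28 (G = -2*(-1*7)*(2 - 5/4*0) = -(-14)*(2 + 0) = -(-14)*2 = -2*(-14) = 28)
(1 + K(h, 5))*G = (1 - 2)*28 = -1*28 = -28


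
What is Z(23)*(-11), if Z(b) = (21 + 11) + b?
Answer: -605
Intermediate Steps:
Z(b) = 32 + b
Z(23)*(-11) = (32 + 23)*(-11) = 55*(-11) = -605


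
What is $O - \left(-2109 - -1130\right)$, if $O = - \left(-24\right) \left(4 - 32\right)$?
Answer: $307$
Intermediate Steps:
$O = -672$ ($O = - \left(-24\right) \left(-28\right) = \left(-1\right) 672 = -672$)
$O - \left(-2109 - -1130\right) = -672 - \left(-2109 - -1130\right) = -672 - \left(-2109 + 1130\right) = -672 - -979 = -672 + 979 = 307$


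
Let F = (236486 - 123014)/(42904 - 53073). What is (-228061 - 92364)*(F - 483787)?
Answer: 1576408802976875/10169 ≈ 1.5502e+11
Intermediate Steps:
F = -113472/10169 (F = 113472/(-10169) = 113472*(-1/10169) = -113472/10169 ≈ -11.159)
(-228061 - 92364)*(F - 483787) = (-228061 - 92364)*(-113472/10169 - 483787) = -320425*(-4919743475/10169) = 1576408802976875/10169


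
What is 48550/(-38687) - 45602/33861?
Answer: -3408156124/1309980507 ≈ -2.6017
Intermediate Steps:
48550/(-38687) - 45602/33861 = 48550*(-1/38687) - 45602*1/33861 = -48550/38687 - 45602/33861 = -3408156124/1309980507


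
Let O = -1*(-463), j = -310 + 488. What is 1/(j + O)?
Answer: 1/641 ≈ 0.0015601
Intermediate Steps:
j = 178
O = 463
1/(j + O) = 1/(178 + 463) = 1/641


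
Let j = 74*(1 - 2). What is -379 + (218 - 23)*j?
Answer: -14809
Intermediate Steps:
j = -74 (j = 74*(-1) = -74)
-379 + (218 - 23)*j = -379 + (218 - 23)*(-74) = -379 + 195*(-74) = -379 - 14430 = -14809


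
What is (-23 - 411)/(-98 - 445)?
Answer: 434/543 ≈ 0.79926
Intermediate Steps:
(-23 - 411)/(-98 - 445) = -434/(-543) = -434*(-1/543) = 434/543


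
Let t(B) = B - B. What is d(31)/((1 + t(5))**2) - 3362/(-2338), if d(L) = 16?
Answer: 20385/1169 ≈ 17.438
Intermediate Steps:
t(B) = 0
d(31)/((1 + t(5))**2) - 3362/(-2338) = 16/((1 + 0)**2) - 3362/(-2338) = 16/(1**2) - 3362*(-1/2338) = 16/1 + 1681/1169 = 16*1 + 1681/1169 = 16 + 1681/1169 = 20385/1169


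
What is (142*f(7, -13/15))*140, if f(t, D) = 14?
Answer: 278320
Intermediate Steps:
(142*f(7, -13/15))*140 = (142*14)*140 = 1988*140 = 278320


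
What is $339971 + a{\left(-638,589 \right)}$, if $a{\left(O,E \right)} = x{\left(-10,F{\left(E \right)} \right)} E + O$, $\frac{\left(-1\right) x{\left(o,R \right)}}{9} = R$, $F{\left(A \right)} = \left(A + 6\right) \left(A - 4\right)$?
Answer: $-1844806242$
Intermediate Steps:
$F{\left(A \right)} = \left(-4 + A\right) \left(6 + A\right)$ ($F{\left(A \right)} = \left(6 + A\right) \left(-4 + A\right) = \left(-4 + A\right) \left(6 + A\right)$)
$x{\left(o,R \right)} = - 9 R$
$a{\left(O,E \right)} = O + E \left(216 - 18 E - 9 E^{2}\right)$ ($a{\left(O,E \right)} = - 9 \left(-24 + E^{2} + 2 E\right) E + O = \left(216 - 18 E - 9 E^{2}\right) E + O = E \left(216 - 18 E - 9 E^{2}\right) + O = O + E \left(216 - 18 E - 9 E^{2}\right)$)
$339971 + a{\left(-638,589 \right)} = 339971 + \left(-638 + 9 \cdot 589 \left(24 - 589^{2} - 1178\right)\right) = 339971 + \left(-638 + 9 \cdot 589 \left(24 - 346921 - 1178\right)\right) = 339971 + \left(-638 + 9 \cdot 589 \left(-348075\right)\right) = 339971 - 1845146213 = -1844806242$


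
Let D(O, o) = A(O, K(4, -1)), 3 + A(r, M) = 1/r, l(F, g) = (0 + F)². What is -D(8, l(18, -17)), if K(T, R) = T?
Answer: 23/8 ≈ 2.8750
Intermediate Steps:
l(F, g) = F²
A(r, M) = -3 + 1/r
D(O, o) = -3 + 1/O
-D(8, l(18, -17)) = -(-3 + 1/8) = -(-3 + ⅛) = -1*(-23/8) = 23/8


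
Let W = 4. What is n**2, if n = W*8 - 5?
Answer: 729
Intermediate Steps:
n = 27 (n = 4*8 - 5 = 32 - 5 = 27)
n**2 = 27**2 = 729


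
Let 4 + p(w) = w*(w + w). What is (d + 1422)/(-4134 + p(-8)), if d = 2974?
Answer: -2198/2005 ≈ -1.0963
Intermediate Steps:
p(w) = -4 + 2*w² (p(w) = -4 + w*(w + w) = -4 + w*(2*w) = -4 + 2*w²)
(d + 1422)/(-4134 + p(-8)) = (2974 + 1422)/(-4134 + (-4 + 2*(-8)²)) = 4396/(-4134 + (-4 + 2*64)) = 4396/(-4134 + (-4 + 128)) = 4396/(-4134 + 124) = 4396/(-4010) = 4396*(-1/4010) = -2198/2005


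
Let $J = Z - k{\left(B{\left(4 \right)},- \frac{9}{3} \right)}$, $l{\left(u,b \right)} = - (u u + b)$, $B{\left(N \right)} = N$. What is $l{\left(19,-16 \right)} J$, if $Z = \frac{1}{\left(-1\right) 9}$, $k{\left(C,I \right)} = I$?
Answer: $- \frac{2990}{3} \approx -996.67$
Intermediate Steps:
$Z = - \frac{1}{9}$ ($Z = \frac{1}{-9} = - \frac{1}{9} \approx -0.11111$)
$l{\left(u,b \right)} = - b - u^{2}$ ($l{\left(u,b \right)} = - (u^{2} + b) = - (b + u^{2}) = - b - u^{2}$)
$J = \frac{26}{9}$ ($J = - \frac{1}{9} - - \frac{9}{3} = - \frac{1}{9} - \left(-9\right) \frac{1}{3} = - \frac{1}{9} - -3 = - \frac{1}{9} + 3 = \frac{26}{9} \approx 2.8889$)
$l{\left(19,-16 \right)} J = \left(\left(-1\right) \left(-16\right) - 19^{2}\right) \frac{26}{9} = \left(16 - 361\right) \frac{26}{9} = \left(-345\right) \frac{26}{9} = - \frac{2990}{3}$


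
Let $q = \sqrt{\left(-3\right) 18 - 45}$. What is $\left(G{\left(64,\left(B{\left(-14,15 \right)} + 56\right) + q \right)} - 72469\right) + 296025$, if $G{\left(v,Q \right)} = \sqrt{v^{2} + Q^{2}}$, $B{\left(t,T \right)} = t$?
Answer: $223556 + \sqrt{5761 + 252 i \sqrt{11}} \approx 2.2363 \cdot 10^{5} + 5.4914 i$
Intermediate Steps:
$q = 3 i \sqrt{11}$ ($q = \sqrt{-54 - 45} = \sqrt{-99} = 3 i \sqrt{11} \approx 9.9499 i$)
$G{\left(v,Q \right)} = \sqrt{Q^{2} + v^{2}}$
$\left(G{\left(64,\left(B{\left(-14,15 \right)} + 56\right) + q \right)} - 72469\right) + 296025 = \left(\sqrt{\left(\left(-14 + 56\right) + 3 i \sqrt{11}\right)^{2} + 64^{2}} - 72469\right) + 296025 = \left(\sqrt{\left(42 + 3 i \sqrt{11}\right)^{2} + 4096} - 72469\right) + 296025 = \left(\sqrt{4096 + \left(42 + 3 i \sqrt{11}\right)^{2}} - 72469\right) + 296025 = \left(-72469 + \sqrt{4096 + \left(42 + 3 i \sqrt{11}\right)^{2}}\right) + 296025 = 223556 + \sqrt{4096 + \left(42 + 3 i \sqrt{11}\right)^{2}}$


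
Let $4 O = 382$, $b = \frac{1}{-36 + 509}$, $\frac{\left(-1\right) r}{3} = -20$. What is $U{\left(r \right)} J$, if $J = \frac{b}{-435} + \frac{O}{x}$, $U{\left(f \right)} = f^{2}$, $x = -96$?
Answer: $- \frac{196496985}{54868} \approx -3581.3$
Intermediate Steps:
$r = 60$ ($r = \left(-3\right) \left(-20\right) = 60$)
$b = \frac{1}{473} \approx 0.0021142$
$O = \frac{191}{2}$ ($O = \frac{1}{4} \cdot 382 = \frac{191}{2} \approx 95.5$)
$J = - \frac{13099799}{13168320}$ ($J = \frac{1}{473 \left(-435\right)} + \frac{191}{2 \left(-96\right)} = \frac{1}{473} \left(- \frac{1}{435}\right) + \frac{191}{2} \left(- \frac{1}{96}\right) = - \frac{1}{205755} - \frac{191}{192} = - \frac{13099799}{13168320} \approx -0.9948$)
$U{\left(r \right)} J = 60^{2} \left(- \frac{13099799}{13168320}\right) = 3600 \left(- \frac{13099799}{13168320}\right) = - \frac{196496985}{54868}$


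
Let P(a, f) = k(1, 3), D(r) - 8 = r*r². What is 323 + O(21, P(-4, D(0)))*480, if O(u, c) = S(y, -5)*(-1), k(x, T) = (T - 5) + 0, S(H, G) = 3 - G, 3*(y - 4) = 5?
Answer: -3517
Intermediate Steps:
y = 17/3 (y = 4 + (⅓)*5 = 4 + 5/3 = 17/3 ≈ 5.6667)
D(r) = 8 + r³ (D(r) = 8 + r*r² = 8 + r³)
k(x, T) = -5 + T (k(x, T) = (-5 + T) + 0 = -5 + T)
P(a, f) = -2 (P(a, f) = -5 + 3 = -2)
O(u, c) = -8 (O(u, c) = (3 - 1*(-5))*(-1) = (3 + 5)*(-1) = 8*(-1) = -8)
323 + O(21, P(-4, D(0)))*480 = 323 - 8*480 = 323 - 3840 = -3517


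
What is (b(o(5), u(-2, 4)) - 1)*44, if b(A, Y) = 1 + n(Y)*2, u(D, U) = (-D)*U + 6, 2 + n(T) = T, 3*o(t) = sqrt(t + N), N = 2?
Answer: 1056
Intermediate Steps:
o(t) = sqrt(2 + t)/3 (o(t) = sqrt(t + 2)/3 = sqrt(2 + t)/3)
n(T) = -2 + T
u(D, U) = 6 - D*U (u(D, U) = -D*U + 6 = 6 - D*U)
b(A, Y) = -3 + 2*Y (b(A, Y) = 1 + (-2 + Y)*2 = 1 + (-4 + 2*Y) = -3 + 2*Y)
(b(o(5), u(-2, 4)) - 1)*44 = ((-3 + 2*(6 - 1*(-2)*4)) - 1)*44 = ((-3 + 2*(6 + 8)) - 1)*44 = ((-3 + 2*14) - 1)*44 = ((-3 + 28) - 1)*44 = (25 - 1)*44 = 24*44 = 1056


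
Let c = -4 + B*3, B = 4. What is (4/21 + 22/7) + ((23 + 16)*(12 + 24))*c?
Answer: 33706/3 ≈ 11235.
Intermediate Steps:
c = 8 (c = -4 + 4*3 = -4 + 12 = 8)
(4/21 + 22/7) + ((23 + 16)*(12 + 24))*c = (4/21 + 22/7) + ((23 + 16)*(12 + 24))*8 = (4*(1/21) + 22*(⅐)) + (39*36)*8 = (4/21 + 22/7) + 1404*8 = 10/3 + 11232 = 33706/3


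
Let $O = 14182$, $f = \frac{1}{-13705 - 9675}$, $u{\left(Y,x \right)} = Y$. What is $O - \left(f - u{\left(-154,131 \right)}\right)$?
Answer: $\frac{327974641}{23380} \approx 14028.0$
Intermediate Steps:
$f = - \frac{1}{23380}$ ($f = \frac{1}{-23380} = - \frac{1}{23380} \approx -4.2772 \cdot 10^{-5}$)
$O - \left(f - u{\left(-154,131 \right)}\right) = 14182 - \left(- \frac{1}{23380} - -154\right) = 14182 - \left(- \frac{1}{23380} + 154\right) = 14182 - \frac{3600519}{23380} = \frac{327974641}{23380}$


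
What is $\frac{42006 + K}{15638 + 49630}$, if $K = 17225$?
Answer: $\frac{59231}{65268} \approx 0.9075$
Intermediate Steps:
$\frac{42006 + K}{15638 + 49630} = \frac{42006 + 17225}{15638 + 49630} = \frac{59231}{65268}$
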